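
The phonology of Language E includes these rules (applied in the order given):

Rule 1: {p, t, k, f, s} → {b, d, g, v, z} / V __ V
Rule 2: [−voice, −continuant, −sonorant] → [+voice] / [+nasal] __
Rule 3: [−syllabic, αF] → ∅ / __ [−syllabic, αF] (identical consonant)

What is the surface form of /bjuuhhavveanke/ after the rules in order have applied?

Rule 1 (intervocalic voicing): no segment meets the environment; /bjuuhhavveanke/ is unchanged.
Rule 2 (post-nasal voicing): /k/ is a voiceless stop immediately after the nasal /n/, so it voices to [g]. /bjuuhhavveanke/ → bjuuhhavveange.
Rule 3 (degemination): /hh/ is a geminate; the first /h/ deletes. /vv/ is a geminate; the first /v/ deletes. /bjuuhhavveange/ → bjuuhaveange.

bjuuhaveange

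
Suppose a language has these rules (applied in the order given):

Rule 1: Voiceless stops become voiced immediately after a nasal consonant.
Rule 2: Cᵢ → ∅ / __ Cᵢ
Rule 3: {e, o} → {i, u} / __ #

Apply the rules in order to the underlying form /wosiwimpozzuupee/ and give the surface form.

wosiwimbozuupei

Rule 1 (post-nasal voicing): /p/ is a voiceless stop immediately after the nasal /m/, so it voices to [b]. /wosiwimpozzuupee/ → wosiwimbozzuupee.
Rule 2 (degemination): /zz/ is a geminate; the first /z/ deletes. /wosiwimbozzuupee/ → wosiwimbozuupee.
Rule 3 (final vowel raising): /e/ is a mid vowel in word-final position, so it raises to [i]. /wosiwimbozuupee/ → wosiwimbozuupei.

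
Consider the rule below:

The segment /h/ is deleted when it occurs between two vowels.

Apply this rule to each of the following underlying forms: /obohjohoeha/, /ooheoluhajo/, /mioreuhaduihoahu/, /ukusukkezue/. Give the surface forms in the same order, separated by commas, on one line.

obohjooea, ooeoluajo, mioreuaduioau, ukusukkezue

/obohjohoeha/: /h/ occurs between vowels /o/ and /o/, so it deletes. /h/ occurs between vowels /e/ and /a/, so it deletes. → [obohjooea].
/ooheoluhajo/: /h/ occurs between vowels /o/ and /e/, so it deletes. /h/ occurs between vowels /u/ and /a/, so it deletes. → [ooeoluajo].
/mioreuhaduihoahu/: /h/ occurs between vowels /u/ and /a/, so it deletes. /h/ occurs between vowels /i/ and /o/, so it deletes. /h/ occurs between vowels /a/ and /u/, so it deletes. → [mioreuaduioau].
/ukusukkezue/: the rule's environment is not met; surfaces unchanged as [ukusukkezue].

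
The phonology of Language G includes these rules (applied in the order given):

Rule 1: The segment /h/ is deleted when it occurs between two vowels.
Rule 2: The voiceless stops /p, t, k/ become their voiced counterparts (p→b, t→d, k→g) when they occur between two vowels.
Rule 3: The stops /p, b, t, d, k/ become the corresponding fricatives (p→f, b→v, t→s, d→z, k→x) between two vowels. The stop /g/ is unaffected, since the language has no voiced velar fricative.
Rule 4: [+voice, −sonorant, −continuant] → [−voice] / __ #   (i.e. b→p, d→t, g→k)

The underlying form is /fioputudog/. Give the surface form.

Rule 1 (intervocalic h-deletion): no segment meets the environment; /fioputudog/ is unchanged.
Rule 2 (intervocalic voicing): /p/ is a voiceless stop between vowels /o/ and /u/, so it voices to [b]. /t/ is a voiceless stop between vowels /u/ and /u/, so it voices to [d]. /fioputudog/ → fiobududog.
Rule 3 (intervocalic spirantization): /b/ is a stop between vowels /o/ and /u/, so it spirantizes to the fricative [v]. /d/ is a stop between vowels /u/ and /u/, so it spirantizes to the fricative [z]. /d/ is a stop between vowels /u/ and /o/, so it spirantizes to the fricative [z]. /fiobududog/ → fiovuzuzog.
Rule 4 (final devoicing): /g/ is a voiced stop in word-final position, so it devoices to [k]. /fiovuzuzog/ → fiovuzuzok.

fiovuzuzok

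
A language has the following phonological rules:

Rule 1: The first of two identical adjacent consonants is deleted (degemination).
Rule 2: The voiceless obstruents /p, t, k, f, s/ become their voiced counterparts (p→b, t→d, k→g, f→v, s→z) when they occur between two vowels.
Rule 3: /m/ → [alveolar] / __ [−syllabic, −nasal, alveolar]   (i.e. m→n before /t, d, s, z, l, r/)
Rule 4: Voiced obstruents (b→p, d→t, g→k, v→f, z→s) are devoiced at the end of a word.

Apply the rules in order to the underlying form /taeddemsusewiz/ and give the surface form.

Rule 1 (degemination): /dd/ is a geminate; the first /d/ deletes. /taeddemsusewiz/ → taedemsusewiz.
Rule 2 (intervocalic voicing): /s/ is a voiceless obstruent between vowels /u/ and /e/, so it voices to [z]. /taedemsusewiz/ → taedemsuzewiz.
Rule 3 (nasal place assimilation): /m/ precedes the alveolar consonant /s/, so it assimilates in place to [n]. /taedemsuzewiz/ → taedensuzewiz.
Rule 4 (final devoicing): /z/ is a voiced obstruent in word-final position, so it devoices to [s]. /taedensuzewiz/ → taedensuzewis.

taedensuzewis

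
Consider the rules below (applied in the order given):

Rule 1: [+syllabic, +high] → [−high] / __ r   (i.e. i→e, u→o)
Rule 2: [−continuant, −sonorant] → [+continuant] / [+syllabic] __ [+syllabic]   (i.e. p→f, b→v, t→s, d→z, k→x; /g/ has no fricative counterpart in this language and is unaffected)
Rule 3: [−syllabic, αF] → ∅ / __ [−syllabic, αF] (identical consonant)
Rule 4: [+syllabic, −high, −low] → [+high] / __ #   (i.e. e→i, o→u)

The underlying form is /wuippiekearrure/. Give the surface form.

Rule 1 (pre-rhotic lowering): /u/ is a high vowel immediately before /r/, so it lowers to [o]. /wuippiekearrure/ → wuippiekearrore.
Rule 2 (intervocalic spirantization): /k/ is a stop between vowels /e/ and /e/, so it spirantizes to the fricative [x]. /wuippiekearrore/ → wuippiexearrore.
Rule 3 (degemination): /pp/ is a geminate; the first /p/ deletes. /rr/ is a geminate; the first /r/ deletes. /wuippiexearrore/ → wuipiexearore.
Rule 4 (final vowel raising): /e/ is a mid vowel in word-final position, so it raises to [i]. /wuipiexearore/ → wuipiexearori.

wuipiexearori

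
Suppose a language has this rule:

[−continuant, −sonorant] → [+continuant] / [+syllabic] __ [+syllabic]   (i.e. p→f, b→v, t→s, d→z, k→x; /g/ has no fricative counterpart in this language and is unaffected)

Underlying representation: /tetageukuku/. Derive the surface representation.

Scanning /tetageukuku/: /t/ at position 1 is not in the conditioning environment; /t/ is a stop between vowels /e/ and /a/, so it spirantizes to the fricative [s]; /k/ is a stop between vowels /u/ and /u/, so it spirantizes to the fricative [x]; /k/ is a stop between vowels /u/ and /u/, so it spirantizes to the fricative [x].
Result: [tesageuxuxu].

tesageuxuxu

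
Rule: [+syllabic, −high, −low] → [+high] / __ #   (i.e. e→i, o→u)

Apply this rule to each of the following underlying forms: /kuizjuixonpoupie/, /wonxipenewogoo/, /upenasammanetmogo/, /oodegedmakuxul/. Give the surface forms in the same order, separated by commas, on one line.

kuizjuixonpoupii, wonxipenewogou, upenasammanetmogu, oodegedmakuxul

/kuizjuixonpoupie/: /e/ is a mid vowel in word-final position, so it raises to [i]. → [kuizjuixonpoupii].
/wonxipenewogoo/: /o/ is a mid vowel in word-final position, so it raises to [u]. → [wonxipenewogou].
/upenasammanetmogo/: /o/ is a mid vowel in word-final position, so it raises to [u]. → [upenasammanetmogu].
/oodegedmakuxul/: the rule's environment is not met; surfaces unchanged as [oodegedmakuxul].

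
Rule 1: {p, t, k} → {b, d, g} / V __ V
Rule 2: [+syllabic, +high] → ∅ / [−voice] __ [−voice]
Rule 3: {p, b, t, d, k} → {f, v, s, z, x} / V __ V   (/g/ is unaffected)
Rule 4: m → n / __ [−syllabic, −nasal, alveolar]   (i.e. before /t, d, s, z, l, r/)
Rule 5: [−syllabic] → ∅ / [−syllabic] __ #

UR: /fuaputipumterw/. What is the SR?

Rule 1 (intervocalic voicing): /p/ is a voiceless stop between vowels /a/ and /u/, so it voices to [b]. /t/ is a voiceless stop between vowels /u/ and /i/, so it voices to [d]. /p/ is a voiceless stop between vowels /i/ and /u/, so it voices to [b]. /fuaputipumterw/ → fuabudibumterw.
Rule 2 (high vowel syncope): no segment meets the environment; /fuabudibumterw/ is unchanged.
Rule 3 (intervocalic spirantization): /b/ is a stop between vowels /a/ and /u/, so it spirantizes to the fricative [v]. /d/ is a stop between vowels /u/ and /i/, so it spirantizes to the fricative [z]. /b/ is a stop between vowels /i/ and /u/, so it spirantizes to the fricative [v]. /fuabudibumterw/ → fuavuzivumterw.
Rule 4 (nasal place assimilation): /m/ precedes the alveolar consonant /t/, so it assimilates in place to [n]. /fuavuzivumterw/ → fuavuzivunterw.
Rule 5 (final cluster simplification): /w/ is the second consonant of a word-final cluster /rw/, so it deletes. /fuavuzivunterw/ → fuavuzivunter.

fuavuzivunter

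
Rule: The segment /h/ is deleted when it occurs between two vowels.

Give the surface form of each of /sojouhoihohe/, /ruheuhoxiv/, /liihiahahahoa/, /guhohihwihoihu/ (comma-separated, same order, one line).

sojouoioe, rueuoxiv, liiiaaaoa, guoihwioiu

/sojouhoihohe/: /h/ occurs between vowels /u/ and /o/, so it deletes. /h/ occurs between vowels /i/ and /o/, so it deletes. /h/ occurs between vowels /o/ and /e/, so it deletes. → [sojouoioe].
/ruheuhoxiv/: /h/ occurs between vowels /u/ and /e/, so it deletes. /h/ occurs between vowels /u/ and /o/, so it deletes. → [rueuoxiv].
/liihiahahahoa/: /h/ occurs between vowels /i/ and /i/, so it deletes. /h/ occurs between vowels /a/ and /a/, so it deletes. /h/ occurs between vowels /a/ and /a/, so it deletes. /h/ occurs between vowels /a/ and /o/, so it deletes. → [liiiaaaoa].
/guhohihwihoihu/: /h/ occurs between vowels /u/ and /o/, so it deletes. /h/ occurs between vowels /o/ and /i/, so it deletes. /h/ occurs between vowels /i/ and /o/, so it deletes. /h/ occurs between vowels /i/ and /u/, so it deletes. → [guoihwioiu].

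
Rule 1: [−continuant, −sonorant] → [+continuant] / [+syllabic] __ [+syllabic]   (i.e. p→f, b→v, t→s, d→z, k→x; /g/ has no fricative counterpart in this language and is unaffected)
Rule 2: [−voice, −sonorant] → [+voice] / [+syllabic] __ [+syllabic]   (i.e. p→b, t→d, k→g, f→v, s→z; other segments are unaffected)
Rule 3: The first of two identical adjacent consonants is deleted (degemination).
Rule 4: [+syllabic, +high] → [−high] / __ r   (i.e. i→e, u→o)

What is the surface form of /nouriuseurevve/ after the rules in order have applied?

Rule 1 (intervocalic spirantization): no segment meets the environment; /nouriuseurevve/ is unchanged.
Rule 2 (intervocalic voicing): /s/ is a voiceless obstruent between vowels /u/ and /e/, so it voices to [z]. /nouriuseurevve/ → nouriuzeurevve.
Rule 3 (degemination): /vv/ is a geminate; the first /v/ deletes. /nouriuzeurevve/ → nouriuzeureve.
Rule 4 (pre-rhotic lowering): /u/ is a high vowel immediately before /r/, so it lowers to [o]. /u/ is a high vowel immediately before /r/, so it lowers to [o]. /nouriuzeureve/ → nooriuzeoreve.

nooriuzeoreve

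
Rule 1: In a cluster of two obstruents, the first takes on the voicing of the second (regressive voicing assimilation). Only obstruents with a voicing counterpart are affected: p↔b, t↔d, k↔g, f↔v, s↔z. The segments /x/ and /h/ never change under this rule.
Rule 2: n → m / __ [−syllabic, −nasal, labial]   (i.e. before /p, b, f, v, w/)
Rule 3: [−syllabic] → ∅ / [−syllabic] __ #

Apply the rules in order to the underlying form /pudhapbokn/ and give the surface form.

puthabbok

Rule 1 (regressive voicing assimilation): /d/ precedes the voiceless obstruent /h/, so it devoices to [t] by assimilation. /p/ precedes the voiced obstruent /b/, so it voices to [b] by assimilation. /pudhapbokn/ → puthabbokn.
Rule 2 (nasal place assimilation): no segment meets the environment; /puthabbokn/ is unchanged.
Rule 3 (final cluster simplification): /n/ is the second consonant of a word-final cluster /kn/, so it deletes. /puthabbokn/ → puthabbok.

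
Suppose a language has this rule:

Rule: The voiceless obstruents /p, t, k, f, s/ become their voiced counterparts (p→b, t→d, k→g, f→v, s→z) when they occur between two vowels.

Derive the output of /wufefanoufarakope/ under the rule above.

wuvevanouvaragobe

/f/ is a voiceless obstruent between vowels /u/ and /e/, so it voices to [v].
/f/ is a voiceless obstruent between vowels /e/ and /a/, so it voices to [v].
/f/ is a voiceless obstruent between vowels /u/ and /a/, so it voices to [v].
/k/ is a voiceless obstruent between vowels /a/ and /o/, so it voices to [g].
/p/ is a voiceless obstruent between vowels /o/ and /e/, so it voices to [b].
Surface form: [wuvevanouvaragobe].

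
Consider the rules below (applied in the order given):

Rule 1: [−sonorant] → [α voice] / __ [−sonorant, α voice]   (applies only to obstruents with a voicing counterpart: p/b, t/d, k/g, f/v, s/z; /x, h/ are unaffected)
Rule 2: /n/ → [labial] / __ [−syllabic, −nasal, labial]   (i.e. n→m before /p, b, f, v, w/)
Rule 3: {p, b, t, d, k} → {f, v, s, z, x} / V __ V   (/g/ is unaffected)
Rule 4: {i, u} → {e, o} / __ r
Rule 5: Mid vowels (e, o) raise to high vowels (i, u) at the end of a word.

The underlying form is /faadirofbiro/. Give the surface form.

Rule 1 (regressive voicing assimilation): /f/ precedes the voiced obstruent /b/, so it voices to [v] by assimilation. /faadirofbiro/ → faadirovbiro.
Rule 2 (nasal place assimilation): no segment meets the environment; /faadirovbiro/ is unchanged.
Rule 3 (intervocalic spirantization): /d/ is a stop between vowels /a/ and /i/, so it spirantizes to the fricative [z]. /faadirovbiro/ → faazirovbiro.
Rule 4 (pre-rhotic lowering): /i/ is a high vowel immediately before /r/, so it lowers to [e]. /i/ is a high vowel immediately before /r/, so it lowers to [e]. /faazirovbiro/ → faazerovbero.
Rule 5 (final vowel raising): /o/ is a mid vowel in word-final position, so it raises to [u]. /faazerovbero/ → faazerovberu.

faazerovberu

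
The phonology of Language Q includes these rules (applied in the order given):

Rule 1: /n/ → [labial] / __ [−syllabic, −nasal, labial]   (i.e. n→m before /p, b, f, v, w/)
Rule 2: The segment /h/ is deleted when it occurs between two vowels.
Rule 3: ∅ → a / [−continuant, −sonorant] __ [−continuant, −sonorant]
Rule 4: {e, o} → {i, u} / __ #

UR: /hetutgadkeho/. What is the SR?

Rule 1 (nasal place assimilation): no segment meets the environment; /hetutgadkeho/ is unchanged.
Rule 2 (intervocalic h-deletion): /h/ occurs between vowels /e/ and /o/, so it deletes. /hetutgadkeho/ → hetutgadkeo.
Rule 3 (stop-cluster a-epenthesis): /t/ and /g/ form a stop–stop cluster, so [a] is inserted between them. /d/ and /k/ form a stop–stop cluster, so [a] is inserted between them. /hetutgadkeo/ → hetutagadakeo.
Rule 4 (final vowel raising): /o/ is a mid vowel in word-final position, so it raises to [u]. /hetutagadakeo/ → hetutagadakeu.

hetutagadakeu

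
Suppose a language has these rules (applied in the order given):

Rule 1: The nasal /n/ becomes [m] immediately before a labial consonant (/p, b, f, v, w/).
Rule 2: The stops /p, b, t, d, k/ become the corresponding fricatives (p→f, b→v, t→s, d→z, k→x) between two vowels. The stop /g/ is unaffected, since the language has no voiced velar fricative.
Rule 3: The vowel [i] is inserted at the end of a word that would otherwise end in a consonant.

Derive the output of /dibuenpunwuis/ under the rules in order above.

Rule 1 (nasal place assimilation): /n/ precedes the labial consonant /p/, so it assimilates in place to [m]. /n/ precedes the labial consonant /w/, so it assimilates in place to [m]. /dibuenpunwuis/ → dibuempumwuis.
Rule 2 (intervocalic spirantization): /b/ is a stop between vowels /i/ and /u/, so it spirantizes to the fricative [v]. /dibuempumwuis/ → divuempumwuis.
Rule 3 (final i-epenthesis): the form ends in the consonant /s/, so [i] is inserted word-finally. /divuempumwuis/ → divuempumwuisi.

divuempumwuisi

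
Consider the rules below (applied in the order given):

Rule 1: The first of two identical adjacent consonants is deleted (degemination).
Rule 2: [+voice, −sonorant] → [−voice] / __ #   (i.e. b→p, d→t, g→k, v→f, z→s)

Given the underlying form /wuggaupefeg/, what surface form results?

wugaupefek

Rule 1 (degemination): /gg/ is a geminate; the first /g/ deletes. /wuggaupefeg/ → wugaupefeg.
Rule 2 (final devoicing): /g/ is a voiced obstruent in word-final position, so it devoices to [k]. /wugaupefeg/ → wugaupefek.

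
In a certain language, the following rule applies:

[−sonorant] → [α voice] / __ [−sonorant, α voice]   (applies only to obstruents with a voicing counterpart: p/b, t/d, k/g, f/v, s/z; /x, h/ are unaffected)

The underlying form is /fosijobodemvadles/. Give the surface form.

No segment of /fosijobodemvadles/ meets the structural description of the rule, so the form surfaces unchanged.

fosijobodemvadles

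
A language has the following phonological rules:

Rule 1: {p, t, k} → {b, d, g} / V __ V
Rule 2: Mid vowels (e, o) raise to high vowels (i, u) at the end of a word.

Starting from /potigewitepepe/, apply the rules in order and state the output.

podigewidebebi

Rule 1 (intervocalic voicing): /t/ is a voiceless stop between vowels /o/ and /i/, so it voices to [d]. /t/ is a voiceless stop between vowels /i/ and /e/, so it voices to [d]. /p/ is a voiceless stop between vowels /e/ and /e/, so it voices to [b]. /p/ is a voiceless stop between vowels /e/ and /e/, so it voices to [b]. /potigewitepepe/ → podigewidebebe.
Rule 2 (final vowel raising): /e/ is a mid vowel in word-final position, so it raises to [i]. /podigewidebebe/ → podigewidebebi.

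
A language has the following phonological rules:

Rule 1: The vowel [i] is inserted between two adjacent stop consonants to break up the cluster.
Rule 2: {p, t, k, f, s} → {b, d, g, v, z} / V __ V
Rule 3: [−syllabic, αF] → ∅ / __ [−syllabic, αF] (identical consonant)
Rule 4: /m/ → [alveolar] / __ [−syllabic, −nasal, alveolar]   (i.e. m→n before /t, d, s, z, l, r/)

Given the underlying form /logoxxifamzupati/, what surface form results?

logoxivanzubadi

Rule 1 (stop-cluster i-epenthesis): no segment meets the environment; /logoxxifamzupati/ is unchanged.
Rule 2 (intervocalic voicing): /f/ is a voiceless obstruent between vowels /i/ and /a/, so it voices to [v]. /p/ is a voiceless obstruent between vowels /u/ and /a/, so it voices to [b]. /t/ is a voiceless obstruent between vowels /a/ and /i/, so it voices to [d]. /logoxxifamzupati/ → logoxxivamzubadi.
Rule 3 (degemination): /xx/ is a geminate; the first /x/ deletes. /logoxxivamzubadi/ → logoxivamzubadi.
Rule 4 (nasal place assimilation): /m/ precedes the alveolar consonant /z/, so it assimilates in place to [n]. /logoxivamzubadi/ → logoxivanzubadi.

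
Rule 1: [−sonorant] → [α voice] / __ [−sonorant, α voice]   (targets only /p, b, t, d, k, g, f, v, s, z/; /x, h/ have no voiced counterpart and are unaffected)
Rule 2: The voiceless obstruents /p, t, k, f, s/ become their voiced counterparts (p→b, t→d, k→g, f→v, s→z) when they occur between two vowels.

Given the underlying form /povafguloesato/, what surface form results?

povavguloezado

Rule 1 (regressive voicing assimilation): /f/ precedes the voiced obstruent /g/, so it voices to [v] by assimilation. /povafguloesato/ → povavguloesato.
Rule 2 (intervocalic voicing): /s/ is a voiceless obstruent between vowels /e/ and /a/, so it voices to [z]. /t/ is a voiceless obstruent between vowels /a/ and /o/, so it voices to [d]. /povavguloesato/ → povavguloezado.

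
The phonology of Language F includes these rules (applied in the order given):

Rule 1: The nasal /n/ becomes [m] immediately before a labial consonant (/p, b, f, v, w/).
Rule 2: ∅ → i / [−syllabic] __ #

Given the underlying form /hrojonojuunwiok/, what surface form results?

Rule 1 (nasal place assimilation): /n/ precedes the labial consonant /w/, so it assimilates in place to [m]. /hrojonojuunwiok/ → hrojonojuumwiok.
Rule 2 (final i-epenthesis): the form ends in the consonant /k/, so [i] is inserted word-finally. /hrojonojuumwiok/ → hrojonojuumwioki.

hrojonojuumwioki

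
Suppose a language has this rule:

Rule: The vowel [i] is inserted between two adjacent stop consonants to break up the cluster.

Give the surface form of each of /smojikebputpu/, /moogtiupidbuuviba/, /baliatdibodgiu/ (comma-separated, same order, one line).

/smojikebputpu/: /b/ and /p/ form a stop–stop cluster, so [i] is inserted between them. /t/ and /p/ form a stop–stop cluster, so [i] is inserted between them. → [smojikebiputipu].
/moogtiupidbuuviba/: /g/ and /t/ form a stop–stop cluster, so [i] is inserted between them. /d/ and /b/ form a stop–stop cluster, so [i] is inserted between them. → [moogitiupidibuuviba].
/baliatdibodgiu/: /t/ and /d/ form a stop–stop cluster, so [i] is inserted between them. /d/ and /g/ form a stop–stop cluster, so [i] is inserted between them. → [baliatidibodigiu].

smojikebiputipu, moogitiupidibuuviba, baliatidibodigiu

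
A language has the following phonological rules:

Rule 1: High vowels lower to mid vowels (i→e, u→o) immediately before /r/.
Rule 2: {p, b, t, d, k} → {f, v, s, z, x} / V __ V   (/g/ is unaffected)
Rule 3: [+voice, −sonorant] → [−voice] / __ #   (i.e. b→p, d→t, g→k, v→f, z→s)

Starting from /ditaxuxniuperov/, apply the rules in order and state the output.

Rule 1 (pre-rhotic lowering): no segment meets the environment; /ditaxuxniuperov/ is unchanged.
Rule 2 (intervocalic spirantization): /t/ is a stop between vowels /i/ and /a/, so it spirantizes to the fricative [s]. /p/ is a stop between vowels /u/ and /e/, so it spirantizes to the fricative [f]. /ditaxuxniuperov/ → disaxuxniuferov.
Rule 3 (final devoicing): /v/ is a voiced obstruent in word-final position, so it devoices to [f]. /disaxuxniuferov/ → disaxuxniuferof.

disaxuxniuferof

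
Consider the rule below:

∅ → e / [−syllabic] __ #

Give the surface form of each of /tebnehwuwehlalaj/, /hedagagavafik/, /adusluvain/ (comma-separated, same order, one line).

tebnehwuwehlalaje, hedagagavafike, adusluvaine

/tebnehwuwehlalaj/: the form ends in the consonant /j/, so [e] is inserted word-finally. → [tebnehwuwehlalaje].
/hedagagavafik/: the form ends in the consonant /k/, so [e] is inserted word-finally. → [hedagagavafike].
/adusluvain/: the form ends in the consonant /n/, so [e] is inserted word-finally. → [adusluvaine].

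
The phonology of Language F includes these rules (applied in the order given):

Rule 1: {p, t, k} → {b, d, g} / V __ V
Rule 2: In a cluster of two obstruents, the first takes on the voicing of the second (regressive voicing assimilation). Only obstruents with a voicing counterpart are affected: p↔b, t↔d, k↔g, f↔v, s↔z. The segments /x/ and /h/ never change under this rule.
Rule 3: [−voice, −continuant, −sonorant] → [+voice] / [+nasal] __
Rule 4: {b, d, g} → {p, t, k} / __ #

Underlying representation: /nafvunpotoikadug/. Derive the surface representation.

Rule 1 (intervocalic voicing): /t/ is a voiceless stop between vowels /o/ and /o/, so it voices to [d]. /k/ is a voiceless stop between vowels /i/ and /a/, so it voices to [g]. /nafvunpotoikadug/ → nafvunpodoigadug.
Rule 2 (regressive voicing assimilation): /f/ precedes the voiced obstruent /v/, so it voices to [v] by assimilation. /nafvunpodoigadug/ → navvunpodoigadug.
Rule 3 (post-nasal voicing): /p/ is a voiceless stop immediately after the nasal /n/, so it voices to [b]. /navvunpodoigadug/ → navvunbodoigadug.
Rule 4 (final devoicing): /g/ is a voiced stop in word-final position, so it devoices to [k]. /navvunbodoigadug/ → navvunbodoigaduk.

navvunbodoigaduk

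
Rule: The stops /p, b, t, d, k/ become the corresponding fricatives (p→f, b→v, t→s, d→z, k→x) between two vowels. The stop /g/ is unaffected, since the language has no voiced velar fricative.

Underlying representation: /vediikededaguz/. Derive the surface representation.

veziixezezaguz

/d/ is a stop between vowels /e/ and /i/, so it spirantizes to the fricative [z].
/k/ is a stop between vowels /i/ and /e/, so it spirantizes to the fricative [x].
/d/ is a stop between vowels /e/ and /e/, so it spirantizes to the fricative [z].
/d/ is a stop between vowels /e/ and /a/, so it spirantizes to the fricative [z].
Surface form: [veziixezezaguz].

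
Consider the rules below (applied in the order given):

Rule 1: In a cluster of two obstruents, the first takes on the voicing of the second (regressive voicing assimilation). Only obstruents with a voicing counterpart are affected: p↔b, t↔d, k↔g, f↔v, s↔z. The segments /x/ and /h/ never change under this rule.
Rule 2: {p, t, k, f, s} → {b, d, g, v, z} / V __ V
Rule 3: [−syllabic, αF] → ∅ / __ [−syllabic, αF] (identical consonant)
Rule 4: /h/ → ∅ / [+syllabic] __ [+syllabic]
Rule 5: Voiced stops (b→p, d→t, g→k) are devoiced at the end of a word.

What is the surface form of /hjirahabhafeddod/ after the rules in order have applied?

Rule 1 (regressive voicing assimilation): /b/ precedes the voiceless obstruent /h/, so it devoices to [p] by assimilation. /hjirahabhafeddod/ → hjirahaphafeddod.
Rule 2 (intervocalic voicing): /f/ is a voiceless obstruent between vowels /a/ and /e/, so it voices to [v]. /hjirahaphafeddod/ → hjirahaphaveddod.
Rule 3 (degemination): /dd/ is a geminate; the first /d/ deletes. /hjirahaphaveddod/ → hjirahaphavedod.
Rule 4 (intervocalic h-deletion): /h/ occurs between vowels /a/ and /a/, so it deletes. /hjirahaphavedod/ → hjiraaphavedod.
Rule 5 (final devoicing): /d/ is a voiced stop in word-final position, so it devoices to [t]. /hjiraaphavedod/ → hjiraaphavedot.

hjiraaphavedot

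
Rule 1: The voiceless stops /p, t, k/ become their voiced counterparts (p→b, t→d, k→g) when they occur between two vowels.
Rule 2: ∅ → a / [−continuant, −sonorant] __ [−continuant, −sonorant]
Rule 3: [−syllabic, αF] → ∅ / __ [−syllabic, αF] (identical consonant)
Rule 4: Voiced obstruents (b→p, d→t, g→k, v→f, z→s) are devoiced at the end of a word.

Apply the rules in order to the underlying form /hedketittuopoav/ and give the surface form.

Rule 1 (intervocalic voicing): /t/ is a voiceless stop between vowels /e/ and /i/, so it voices to [d]. /p/ is a voiceless stop between vowels /o/ and /o/, so it voices to [b]. /hedketittuopoav/ → hedkedittuoboav.
Rule 2 (stop-cluster a-epenthesis): /d/ and /k/ form a stop–stop cluster, so [a] is inserted between them. /t/ and /t/ form a stop–stop cluster, so [a] is inserted between them. /hedkedittuoboav/ → hedakeditatuoboav.
Rule 3 (degemination): no segment meets the environment; /hedakeditatuoboav/ is unchanged.
Rule 4 (final devoicing): /v/ is a voiced obstruent in word-final position, so it devoices to [f]. /hedakeditatuoboav/ → hedakeditatuoboaf.

hedakeditatuoboaf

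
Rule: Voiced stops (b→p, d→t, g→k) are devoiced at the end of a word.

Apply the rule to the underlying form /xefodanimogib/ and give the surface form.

xefodanimogip

/b/ is a voiced stop in word-final position, so it devoices to [p].
The other instances of /d/, /g/ do not occur in the required environment and remain unchanged.
Surface form: [xefodanimogip].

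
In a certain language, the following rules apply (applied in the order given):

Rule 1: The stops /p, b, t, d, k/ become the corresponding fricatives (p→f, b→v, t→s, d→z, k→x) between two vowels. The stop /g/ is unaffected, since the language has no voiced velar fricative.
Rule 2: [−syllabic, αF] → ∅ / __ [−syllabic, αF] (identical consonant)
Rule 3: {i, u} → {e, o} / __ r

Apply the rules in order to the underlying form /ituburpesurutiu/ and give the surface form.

Rule 1 (intervocalic spirantization): /t/ is a stop between vowels /i/ and /u/, so it spirantizes to the fricative [s]. /b/ is a stop between vowels /u/ and /u/, so it spirantizes to the fricative [v]. /t/ is a stop between vowels /u/ and /i/, so it spirantizes to the fricative [s]. /ituburpesurutiu/ → isuvurpesurusiu.
Rule 2 (degemination): no segment meets the environment; /isuvurpesurusiu/ is unchanged.
Rule 3 (pre-rhotic lowering): /u/ is a high vowel immediately before /r/, so it lowers to [o]. /u/ is a high vowel immediately before /r/, so it lowers to [o]. /isuvurpesurusiu/ → isuvorpesorusiu.

isuvorpesorusiu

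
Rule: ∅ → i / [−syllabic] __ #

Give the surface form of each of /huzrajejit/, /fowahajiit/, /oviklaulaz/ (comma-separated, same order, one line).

/huzrajejit/: the form ends in the consonant /t/, so [i] is inserted word-finally. → [huzrajejiti].
/fowahajiit/: the form ends in the consonant /t/, so [i] is inserted word-finally. → [fowahajiiti].
/oviklaulaz/: the form ends in the consonant /z/, so [i] is inserted word-finally. → [oviklaulazi].

huzrajejiti, fowahajiiti, oviklaulazi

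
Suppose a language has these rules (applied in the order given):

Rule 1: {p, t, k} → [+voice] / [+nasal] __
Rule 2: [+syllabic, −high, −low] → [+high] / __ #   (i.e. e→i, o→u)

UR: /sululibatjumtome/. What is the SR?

Rule 1 (post-nasal voicing): /t/ is a voiceless stop immediately after the nasal /m/, so it voices to [d]. /sululibatjumtome/ → sululibatjumdome.
Rule 2 (final vowel raising): /e/ is a mid vowel in word-final position, so it raises to [i]. /sululibatjumdome/ → sululibatjumdomi.

sululibatjumdomi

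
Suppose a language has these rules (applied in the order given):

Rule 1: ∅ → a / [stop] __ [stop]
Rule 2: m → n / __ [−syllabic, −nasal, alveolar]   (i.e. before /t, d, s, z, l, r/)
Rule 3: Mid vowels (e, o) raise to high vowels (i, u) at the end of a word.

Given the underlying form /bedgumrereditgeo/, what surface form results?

Rule 1 (stop-cluster a-epenthesis): /d/ and /g/ form a stop–stop cluster, so [a] is inserted between them. /t/ and /g/ form a stop–stop cluster, so [a] is inserted between them. /bedgumrereditgeo/ → bedagumrereditageo.
Rule 2 (nasal place assimilation): /m/ precedes the alveolar consonant /r/, so it assimilates in place to [n]. /bedagumrereditageo/ → bedagunrereditageo.
Rule 3 (final vowel raising): /o/ is a mid vowel in word-final position, so it raises to [u]. /bedagunrereditageo/ → bedagunrereditageu.

bedagunrereditageu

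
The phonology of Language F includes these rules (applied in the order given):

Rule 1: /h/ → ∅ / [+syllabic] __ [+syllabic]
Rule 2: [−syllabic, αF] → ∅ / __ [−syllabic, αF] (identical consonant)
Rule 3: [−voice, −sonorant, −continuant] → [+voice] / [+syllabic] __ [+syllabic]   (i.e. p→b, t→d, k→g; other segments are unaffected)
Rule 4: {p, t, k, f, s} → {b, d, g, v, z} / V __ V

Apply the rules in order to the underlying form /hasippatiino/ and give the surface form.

hazibadiino

Rule 1 (intervocalic h-deletion): no segment meets the environment; /hasippatiino/ is unchanged.
Rule 2 (degemination): /pp/ is a geminate; the first /p/ deletes. /hasippatiino/ → hasipatiino.
Rule 3 (intervocalic voicing): /p/ is a voiceless stop between vowels /i/ and /a/, so it voices to [b]. /t/ is a voiceless stop between vowels /a/ and /i/, so it voices to [d]. /hasipatiino/ → hasibadiino.
Rule 4 (intervocalic voicing): /s/ is a voiceless obstruent between vowels /a/ and /i/, so it voices to [z]. /hasibadiino/ → hazibadiino.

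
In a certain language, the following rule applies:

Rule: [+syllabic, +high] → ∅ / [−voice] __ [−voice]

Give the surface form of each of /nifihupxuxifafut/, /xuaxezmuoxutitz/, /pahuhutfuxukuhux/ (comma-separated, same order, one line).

nifhpxxfaft, xuaxezmuoxttz, pahhtfxkhx

/nifihupxuxifafut/: /i/ is a high vowel flanked by voiceless consonants /f/ and /h/, so it deletes. /u/ is a high vowel flanked by voiceless consonants /h/ and /p/, so it deletes. /u/ is a high vowel flanked by voiceless consonants /x/ and /x/, so it deletes. /i/ is a high vowel flanked by voiceless consonants /x/ and /f/, so it deletes. /u/ is a high vowel flanked by voiceless consonants /f/ and /t/, so it deletes. → [nifhpxxfaft].
/xuaxezmuoxutitz/: /u/ is a high vowel flanked by voiceless consonants /x/ and /t/, so it deletes. /i/ is a high vowel flanked by voiceless consonants /t/ and /t/, so it deletes. → [xuaxezmuoxttz].
/pahuhutfuxukuhux/: /u/ is a high vowel flanked by voiceless consonants /h/ and /h/, so it deletes. /u/ is a high vowel flanked by voiceless consonants /h/ and /t/, so it deletes. /u/ is a high vowel flanked by voiceless consonants /f/ and /x/, so it deletes. /u/ is a high vowel flanked by voiceless consonants /x/ and /k/, so it deletes. /u/ is a high vowel flanked by voiceless consonants /k/ and /h/, so it deletes. /u/ is a high vowel flanked by voiceless consonants /h/ and /x/, so it deletes. → [pahhtfxkhx].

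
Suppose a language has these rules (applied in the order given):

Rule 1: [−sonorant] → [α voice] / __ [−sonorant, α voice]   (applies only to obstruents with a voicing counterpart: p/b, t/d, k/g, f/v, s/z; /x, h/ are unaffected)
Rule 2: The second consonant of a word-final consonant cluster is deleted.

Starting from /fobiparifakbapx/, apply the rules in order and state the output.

Rule 1 (regressive voicing assimilation): /k/ precedes the voiced obstruent /b/, so it voices to [g] by assimilation. /fobiparifakbapx/ → fobiparifagbapx.
Rule 2 (final cluster simplification): /x/ is the second consonant of a word-final cluster /px/, so it deletes. /fobiparifagbapx/ → fobiparifagbap.

fobiparifagbap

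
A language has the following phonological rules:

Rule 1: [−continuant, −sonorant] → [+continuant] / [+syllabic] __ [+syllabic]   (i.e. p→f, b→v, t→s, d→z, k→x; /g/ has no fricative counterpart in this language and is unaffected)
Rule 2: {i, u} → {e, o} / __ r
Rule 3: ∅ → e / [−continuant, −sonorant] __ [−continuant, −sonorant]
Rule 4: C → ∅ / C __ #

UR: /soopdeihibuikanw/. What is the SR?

Rule 1 (intervocalic spirantization): /b/ is a stop between vowels /i/ and /u/, so it spirantizes to the fricative [v]. /k/ is a stop between vowels /i/ and /a/, so it spirantizes to the fricative [x]. /soopdeihibuikanw/ → soopdeihivuixanw.
Rule 2 (pre-rhotic lowering): no segment meets the environment; /soopdeihivuixanw/ is unchanged.
Rule 3 (stop-cluster e-epenthesis): /p/ and /d/ form a stop–stop cluster, so [e] is inserted between them. /soopdeihivuixanw/ → soopedeihivuixanw.
Rule 4 (final cluster simplification): /w/ is the second consonant of a word-final cluster /nw/, so it deletes. /soopedeihivuixanw/ → soopedeihivuixan.

soopedeihivuixan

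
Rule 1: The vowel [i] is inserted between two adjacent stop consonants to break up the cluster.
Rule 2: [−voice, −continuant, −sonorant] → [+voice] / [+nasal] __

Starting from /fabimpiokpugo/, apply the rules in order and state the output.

fabimbiokipugo

Rule 1 (stop-cluster i-epenthesis): /k/ and /p/ form a stop–stop cluster, so [i] is inserted between them. /fabimpiokpugo/ → fabimpiokipugo.
Rule 2 (post-nasal voicing): /p/ is a voiceless stop immediately after the nasal /m/, so it voices to [b]. /fabimpiokipugo/ → fabimbiokipugo.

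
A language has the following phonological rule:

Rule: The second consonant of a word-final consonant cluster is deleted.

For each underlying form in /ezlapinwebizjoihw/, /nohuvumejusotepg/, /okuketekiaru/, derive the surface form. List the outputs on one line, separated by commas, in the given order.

ezlapinwebizjoih, nohuvumejusotep, okuketekiaru

/ezlapinwebizjoihw/: /w/ is the second consonant of a word-final cluster /hw/, so it deletes. → [ezlapinwebizjoih].
/nohuvumejusotepg/: /g/ is the second consonant of a word-final cluster /pg/, so it deletes. → [nohuvumejusotep].
/okuketekiaru/: the rule's environment is not met; surfaces unchanged as [okuketekiaru].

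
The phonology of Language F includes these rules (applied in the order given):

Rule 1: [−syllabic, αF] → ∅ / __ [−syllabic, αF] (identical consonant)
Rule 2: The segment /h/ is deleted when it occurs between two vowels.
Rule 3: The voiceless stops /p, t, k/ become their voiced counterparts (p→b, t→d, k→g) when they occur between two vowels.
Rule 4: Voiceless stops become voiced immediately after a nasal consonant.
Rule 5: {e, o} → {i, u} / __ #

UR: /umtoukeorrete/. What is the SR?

Rule 1 (degemination): /rr/ is a geminate; the first /r/ deletes. /umtoukeorrete/ → umtoukeorete.
Rule 2 (intervocalic h-deletion): no segment meets the environment; /umtoukeorete/ is unchanged.
Rule 3 (intervocalic voicing): /k/ is a voiceless stop between vowels /u/ and /e/, so it voices to [g]. /t/ is a voiceless stop between vowels /e/ and /e/, so it voices to [d]. /umtoukeorete/ → umtougeorede.
Rule 4 (post-nasal voicing): /t/ is a voiceless stop immediately after the nasal /m/, so it voices to [d]. /umtougeorede/ → umdougeorede.
Rule 5 (final vowel raising): /e/ is a mid vowel in word-final position, so it raises to [i]. /umdougeorede/ → umdougeoredi.

umdougeoredi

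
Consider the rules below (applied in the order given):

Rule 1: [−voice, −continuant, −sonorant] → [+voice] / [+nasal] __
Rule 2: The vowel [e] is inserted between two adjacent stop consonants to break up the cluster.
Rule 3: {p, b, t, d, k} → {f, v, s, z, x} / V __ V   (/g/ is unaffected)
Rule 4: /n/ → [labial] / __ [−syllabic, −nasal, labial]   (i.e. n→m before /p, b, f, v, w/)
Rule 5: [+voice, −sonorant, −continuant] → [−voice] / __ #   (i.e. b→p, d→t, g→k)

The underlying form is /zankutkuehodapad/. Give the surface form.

zangusexuehozafat

Rule 1 (post-nasal voicing): /k/ is a voiceless stop immediately after the nasal /n/, so it voices to [g]. /zankutkuehodapad/ → zangutkuehodapad.
Rule 2 (stop-cluster e-epenthesis): /t/ and /k/ form a stop–stop cluster, so [e] is inserted between them. /zangutkuehodapad/ → zangutekuehodapad.
Rule 3 (intervocalic spirantization): /t/ is a stop between vowels /u/ and /e/, so it spirantizes to the fricative [s]. /k/ is a stop between vowels /e/ and /u/, so it spirantizes to the fricative [x]. /d/ is a stop between vowels /o/ and /a/, so it spirantizes to the fricative [z]. /p/ is a stop between vowels /a/ and /a/, so it spirantizes to the fricative [f]. /zangutekuehodapad/ → zangusexuehozafad.
Rule 4 (nasal place assimilation): no segment meets the environment; /zangusexuehozafad/ is unchanged.
Rule 5 (final devoicing): /d/ is a voiced stop in word-final position, so it devoices to [t]. /zangusexuehozafad/ → zangusexuehozafat.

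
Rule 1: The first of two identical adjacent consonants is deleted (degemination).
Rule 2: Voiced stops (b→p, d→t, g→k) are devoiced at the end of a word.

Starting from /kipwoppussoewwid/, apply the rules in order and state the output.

kipwopusoewit

Rule 1 (degemination): /pp/ is a geminate; the first /p/ deletes. /ss/ is a geminate; the first /s/ deletes. /ww/ is a geminate; the first /w/ deletes. /kipwoppussoewwid/ → kipwopusoewid.
Rule 2 (final devoicing): /d/ is a voiced stop in word-final position, so it devoices to [t]. /kipwopusoewid/ → kipwopusoewit.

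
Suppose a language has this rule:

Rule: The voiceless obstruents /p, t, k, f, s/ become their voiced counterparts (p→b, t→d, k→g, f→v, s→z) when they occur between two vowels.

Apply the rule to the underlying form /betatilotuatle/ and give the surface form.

/t/ is a voiceless obstruent between vowels /e/ and /a/, so it voices to [d].
/t/ is a voiceless obstruent between vowels /a/ and /i/, so it voices to [d].
/t/ is a voiceless obstruent between vowels /o/ and /u/, so it voices to [d].
Surface form: [bedadiloduatle].

bedadiloduatle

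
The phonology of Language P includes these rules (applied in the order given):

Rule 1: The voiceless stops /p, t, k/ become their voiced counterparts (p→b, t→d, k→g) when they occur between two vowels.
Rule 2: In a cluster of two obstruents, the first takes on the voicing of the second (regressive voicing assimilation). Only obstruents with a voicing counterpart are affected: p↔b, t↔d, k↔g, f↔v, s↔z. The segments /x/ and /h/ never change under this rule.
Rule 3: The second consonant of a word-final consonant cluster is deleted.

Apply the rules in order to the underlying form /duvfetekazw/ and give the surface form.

Rule 1 (intervocalic voicing): /t/ is a voiceless stop between vowels /e/ and /e/, so it voices to [d]. /k/ is a voiceless stop between vowels /e/ and /a/, so it voices to [g]. /duvfetekazw/ → duvfedegazw.
Rule 2 (regressive voicing assimilation): /v/ precedes the voiceless obstruent /f/, so it devoices to [f] by assimilation. /duvfedegazw/ → duffedegazw.
Rule 3 (final cluster simplification): /w/ is the second consonant of a word-final cluster /zw/, so it deletes. /duffedegazw/ → duffedegaz.

duffedegaz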